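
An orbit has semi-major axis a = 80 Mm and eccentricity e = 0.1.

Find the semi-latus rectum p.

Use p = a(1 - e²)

Convert to SI: a = 80 Mm = 8e+07 m.
p = a (1 − e²).
p = 8e+07 · (1 − (0.1)²) = 8e+07 · 0.99 ≈ 7.92e+07 m = 79.2 Mm.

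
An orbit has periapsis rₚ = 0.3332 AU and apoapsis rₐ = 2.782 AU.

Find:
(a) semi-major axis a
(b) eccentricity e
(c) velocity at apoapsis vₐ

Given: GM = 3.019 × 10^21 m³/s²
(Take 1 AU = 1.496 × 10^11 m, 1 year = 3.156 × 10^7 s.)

Convert to SI: rₚ = 0.3332 AU = 4.98467e+10 m; rₐ = 2.782 AU = 4.16187e+11 m.
(a) a = (rₚ + rₐ)/2 = (4.98467e+10 + 4.16187e+11)/2 ≈ 2.33e+11 m
(b) e = (rₐ − rₚ)/(rₐ + rₚ) = (4.16187e+11 − 4.98467e+10)/(4.16187e+11 + 4.98467e+10) ≈ 0.7861
(c) With a = (rₚ + rₐ)/2 = 2.33017e+11 m, vₐ = √(GM (2/rₐ − 1/a)) = √(3.019e+21 · (2/4.16187e+11 − 1/2.33017e+11)) m/s ≈ 3.939e+04 m/s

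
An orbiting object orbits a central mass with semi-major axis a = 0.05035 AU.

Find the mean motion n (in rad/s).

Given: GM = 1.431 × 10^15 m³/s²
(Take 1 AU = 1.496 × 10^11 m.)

Convert to SI: a = 0.05035 AU = 7.53236e+09 m.
n = √(GM / a³).
n = √(1.431e+15 / (7.53236e+09)³) rad/s ≈ 5.787e-08 rad/s.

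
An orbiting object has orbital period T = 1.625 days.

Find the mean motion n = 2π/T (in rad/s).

Convert to SI: T = 1.625 days = 140400 s.
n = 2π / T.
n = 2π / 140400 s ≈ 4.475e-05 rad/s.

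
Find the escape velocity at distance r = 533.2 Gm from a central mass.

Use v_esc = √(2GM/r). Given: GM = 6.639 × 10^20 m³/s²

Convert to SI: r = 533.2 Gm = 5.332e+11 m.
Escape velocity comes from setting total energy to zero: ½v² − GM/r = 0 ⇒ v_esc = √(2GM / r).
v_esc = √(2 · 6.639e+20 / 5.332e+11) m/s ≈ 4.99e+04 m/s = 49.9 km/s.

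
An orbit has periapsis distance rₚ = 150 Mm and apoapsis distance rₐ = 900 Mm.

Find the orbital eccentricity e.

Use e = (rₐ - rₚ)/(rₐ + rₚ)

Convert to SI: rₚ = 150 Mm = 1.5e+08 m; rₐ = 900 Mm = 9e+08 m.
e = (rₐ − rₚ) / (rₐ + rₚ).
e = (9e+08 − 1.5e+08) / (9e+08 + 1.5e+08) = 7.5e+08 / 1.05e+09 ≈ 0.7143.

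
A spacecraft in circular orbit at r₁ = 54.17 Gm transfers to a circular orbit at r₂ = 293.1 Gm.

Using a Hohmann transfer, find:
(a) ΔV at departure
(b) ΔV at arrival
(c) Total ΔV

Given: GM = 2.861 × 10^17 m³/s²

Convert to SI: r₁ = 54.17 Gm = 5.417e+10 m; r₂ = 293.1 Gm = 2.931e+11 m.
Transfer semi-major axis: a_t = (r₁ + r₂)/2 = (5.417e+10 + 2.931e+11)/2 = 1.73635e+11 m.
Circular speeds: v₁ = √(GM/r₁) = 2298.16 m/s, v₂ = √(GM/r₂) = 987.987 m/s.
Transfer speeds (vis-viva v² = GM(2/r − 1/a_t)): v₁ᵗ = 2985.86 m/s, v₂ᵗ = 551.838 m/s.
(a) ΔV₁ = |v₁ᵗ − v₁| ≈ 687.7 m/s = 687.7 m/s.
(b) ΔV₂ = |v₂ − v₂ᵗ| ≈ 436.1 m/s = 436.1 m/s.
(c) ΔV_total = ΔV₁ + ΔV₂ ≈ 1124 m/s = 1.124 km/s.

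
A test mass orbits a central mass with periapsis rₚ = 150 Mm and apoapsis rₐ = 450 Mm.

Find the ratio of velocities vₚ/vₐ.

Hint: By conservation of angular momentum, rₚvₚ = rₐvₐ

Convert to SI: rₚ = 150 Mm = 1.5e+08 m; rₐ = 450 Mm = 4.5e+08 m.
Conservation of angular momentum gives rₚvₚ = rₐvₐ, so vₚ/vₐ = rₐ/rₚ.
vₚ/vₐ = 4.5e+08 / 1.5e+08 ≈ 3.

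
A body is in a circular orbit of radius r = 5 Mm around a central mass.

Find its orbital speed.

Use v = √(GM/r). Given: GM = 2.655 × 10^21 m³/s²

Convert to SI: r = 5 Mm = 5e+06 m.
For a circular orbit, gravity supplies the centripetal force, so v = √(GM / r).
v = √(2.655e+21 / 5e+06) m/s ≈ 2.304e+07 m/s = 2.304e+04 km/s.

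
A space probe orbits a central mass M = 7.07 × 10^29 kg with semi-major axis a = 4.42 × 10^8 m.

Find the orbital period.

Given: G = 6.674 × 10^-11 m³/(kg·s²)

GM = G · M = 6.674e-11 · 7.07e+29 = 4.71852e+19 m³/s².
Kepler's third law: T = 2π √(a³ / GM).
Substituting a = 4.42e+08 m and GM = 4.71852e+19 m³/s²:
T = 2π √((4.42e+08)³ / 4.71852e+19) s
T ≈ 8500 s = 2.361 hours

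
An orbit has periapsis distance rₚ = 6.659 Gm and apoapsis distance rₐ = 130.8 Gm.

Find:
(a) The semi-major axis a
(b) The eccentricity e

Convert to SI: rₚ = 6.659 Gm = 6.659e+09 m; rₐ = 130.8 Gm = 1.308e+11 m.
(a) a = (rₚ + rₐ) / 2 = (6.659e+09 + 1.308e+11) / 2 ≈ 6.873e+10 m = 68.73 Gm.
(b) e = (rₐ − rₚ) / (rₐ + rₚ) = (1.308e+11 − 6.659e+09) / (1.308e+11 + 6.659e+09) ≈ 0.9031.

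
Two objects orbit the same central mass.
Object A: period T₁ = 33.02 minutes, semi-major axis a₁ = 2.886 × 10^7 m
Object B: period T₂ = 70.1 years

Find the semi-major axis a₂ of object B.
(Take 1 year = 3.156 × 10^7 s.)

Convert to SI: T₁ = 33.02 minutes = 1981.2 s; T₂ = 70.1 years = 2.21236e+09 s.
Kepler's third law: (T₁/T₂)² = (a₁/a₂)³ ⇒ a₂ = a₁ · (T₂/T₁)^(2/3).
T₂/T₁ = 2.21236e+09 / 1981.2 = 1.11667e+06.
a₂ = 2.886e+07 · (1.11667e+06)^(2/3) m ≈ 3.106e+11 m = 3.106 × 10^11 m.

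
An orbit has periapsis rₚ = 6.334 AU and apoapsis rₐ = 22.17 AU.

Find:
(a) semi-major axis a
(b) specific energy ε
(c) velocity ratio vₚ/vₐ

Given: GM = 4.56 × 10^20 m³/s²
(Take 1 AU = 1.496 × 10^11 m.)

Convert to SI: rₚ = 6.334 AU = 9.47566e+11 m; rₐ = 22.17 AU = 3.31663e+12 m.
(a) a = (rₚ + rₐ)/2 = (9.47566e+11 + 3.31663e+12)/2 ≈ 2.132e+12 m
(b) With a = (rₚ + rₐ)/2 = 2.1321e+12 m, ε = −GM/(2a) = −4.56e+20/(2 · 2.1321e+12) J/kg ≈ -1.069e+08 J/kg
(c) Conservation of angular momentum (rₚvₚ = rₐvₐ) gives vₚ/vₐ = rₐ/rₚ = 3.31663e+12/9.47566e+11 ≈ 3.5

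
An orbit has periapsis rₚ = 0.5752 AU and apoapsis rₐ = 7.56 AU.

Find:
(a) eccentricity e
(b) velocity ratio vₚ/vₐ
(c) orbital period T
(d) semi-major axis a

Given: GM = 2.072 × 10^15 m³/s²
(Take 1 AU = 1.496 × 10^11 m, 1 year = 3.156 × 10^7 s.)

Convert to SI: rₚ = 0.5752 AU = 8.60499e+10 m; rₐ = 7.56 AU = 1.13098e+12 m.
(a) e = (rₐ − rₚ)/(rₐ + rₚ) = (1.13098e+12 − 8.60499e+10)/(1.13098e+12 + 8.60499e+10) ≈ 0.8586
(b) Conservation of angular momentum (rₚvₚ = rₐvₐ) gives vₚ/vₐ = rₐ/rₚ = 1.13098e+12/8.60499e+10 ≈ 13.14
(c) With a = (rₚ + rₐ)/2 = 6.08513e+11 m, T = 2π √(a³/GM) = 2π √((6.08513e+11)³/2.072e+15) s ≈ 6.552e+10 s
(d) a = (rₚ + rₐ)/2 = (8.60499e+10 + 1.13098e+12)/2 ≈ 6.085e+11 m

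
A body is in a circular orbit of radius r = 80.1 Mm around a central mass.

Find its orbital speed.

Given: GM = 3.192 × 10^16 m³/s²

Convert to SI: r = 80.1 Mm = 8.01e+07 m.
For a circular orbit, gravity supplies the centripetal force, so v = √(GM / r).
v = √(3.192e+16 / 8.01e+07) m/s ≈ 1.996e+04 m/s = 19.96 km/s.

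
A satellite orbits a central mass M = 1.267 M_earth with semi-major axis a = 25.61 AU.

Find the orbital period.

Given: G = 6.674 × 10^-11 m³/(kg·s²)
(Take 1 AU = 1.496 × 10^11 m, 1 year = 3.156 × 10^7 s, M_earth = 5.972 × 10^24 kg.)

Convert to SI: a = 25.61 AU = 3.83126e+12 m; M = 1.267 M_earth = 7.56652e+24 kg.
GM = G · M = 6.674e-11 · 7.56652e+24 = 5.0499e+14 m³/s².
Kepler's third law: T = 2π √(a³ / GM).
Substituting a = 3.83126e+12 m and GM = 5.0499e+14 m³/s²:
T = 2π √((3.83126e+12)³ / 5.0499e+14) s
T ≈ 2.097e+12 s = 6.644e+04 years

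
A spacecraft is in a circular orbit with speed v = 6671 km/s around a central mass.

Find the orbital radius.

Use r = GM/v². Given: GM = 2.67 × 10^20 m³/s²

Convert to SI: v = 6671 km/s = 6.671e+06 m/s.
For a circular orbit, v² = GM / r, so r = GM / v².
r = 2.67e+20 / (6.671e+06)² m ≈ 6e+06 m = 6 Mm.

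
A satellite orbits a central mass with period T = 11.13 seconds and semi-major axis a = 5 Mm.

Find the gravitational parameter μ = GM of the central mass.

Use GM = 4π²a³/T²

Convert to SI: a = 5 Mm = 5e+06 m.
GM = 4π² · a³ / T².
GM = 4π² · (5e+06)³ / (11.13)² m³/s² ≈ 3.984e+19 m³/s² = 3.984 × 10^19 m³/s².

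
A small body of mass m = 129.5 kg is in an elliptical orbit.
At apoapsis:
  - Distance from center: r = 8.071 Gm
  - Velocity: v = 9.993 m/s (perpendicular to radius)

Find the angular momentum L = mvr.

Convert to SI: r = 8.071 Gm = 8.071e+09 m.
Since v is perpendicular to r, L = m · v · r.
L = 129.5 · 9.993 · 8.071e+09 kg·m²/s ≈ 1.044e+13 kg·m²/s.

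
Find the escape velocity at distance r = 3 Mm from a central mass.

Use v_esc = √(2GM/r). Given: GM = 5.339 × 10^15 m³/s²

Convert to SI: r = 3 Mm = 3e+06 m.
Escape velocity comes from setting total energy to zero: ½v² − GM/r = 0 ⇒ v_esc = √(2GM / r).
v_esc = √(2 · 5.339e+15 / 3e+06) m/s ≈ 5.966e+04 m/s = 59.66 km/s.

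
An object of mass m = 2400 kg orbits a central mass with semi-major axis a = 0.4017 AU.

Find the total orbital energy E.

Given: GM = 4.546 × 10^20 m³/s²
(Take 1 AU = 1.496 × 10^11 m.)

Convert to SI: a = 0.4017 AU = 6.00943e+10 m.
E = −GMm / (2a).
E = −4.546e+20 · 2400 / (2 · 6.00943e+10) J ≈ -9.078e+12 J = -9.078 TJ.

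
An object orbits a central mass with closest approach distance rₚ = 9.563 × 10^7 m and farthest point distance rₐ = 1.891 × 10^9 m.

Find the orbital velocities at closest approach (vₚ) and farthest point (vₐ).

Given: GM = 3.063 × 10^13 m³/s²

Use the vis-viva equation v² = GM(2/r − 1/a) with a = (rₚ + rₐ)/2 = (9.563e+07 + 1.891e+09)/2 = 9.93315e+08 m.
vₚ = √(GM · (2/rₚ − 1/a)) = √(3.063e+13 · (2/9.563e+07 − 1/9.93315e+08)) m/s ≈ 780.9 m/s = 780.9 m/s.
vₐ = √(GM · (2/rₐ − 1/a)) = √(3.063e+13 · (2/1.891e+09 − 1/9.93315e+08)) m/s ≈ 39.49 m/s = 39.49 m/s.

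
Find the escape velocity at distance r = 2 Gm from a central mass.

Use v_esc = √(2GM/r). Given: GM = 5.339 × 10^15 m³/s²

Convert to SI: r = 2 Gm = 2e+09 m.
Escape velocity comes from setting total energy to zero: ½v² − GM/r = 0 ⇒ v_esc = √(2GM / r).
v_esc = √(2 · 5.339e+15 / 2e+09) m/s ≈ 2311 m/s = 2.311 km/s.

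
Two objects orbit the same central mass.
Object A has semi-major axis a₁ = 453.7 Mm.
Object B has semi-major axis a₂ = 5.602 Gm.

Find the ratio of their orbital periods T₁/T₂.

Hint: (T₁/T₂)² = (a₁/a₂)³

Convert to SI: a₁ = 453.7 Mm = 4.537e+08 m; a₂ = 5.602 Gm = 5.602e+09 m.
From Kepler's third law, (T₁/T₂)² = (a₁/a₂)³, so T₁/T₂ = (a₁/a₂)^(3/2).
a₁/a₂ = 4.537e+08 / 5.602e+09 = 0.0809889.
T₁/T₂ = (0.0809889)^(3/2) ≈ 0.02305.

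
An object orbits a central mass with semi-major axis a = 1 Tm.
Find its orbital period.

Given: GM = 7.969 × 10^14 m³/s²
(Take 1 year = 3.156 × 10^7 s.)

Convert to SI: a = 1 Tm = 1e+12 m.
Kepler's third law: T = 2π √(a³ / GM).
Substituting a = 1e+12 m and GM = 7.969e+14 m³/s²:
T = 2π √((1e+12)³ / 7.969e+14) s
T ≈ 2.226e+11 s = 7052 years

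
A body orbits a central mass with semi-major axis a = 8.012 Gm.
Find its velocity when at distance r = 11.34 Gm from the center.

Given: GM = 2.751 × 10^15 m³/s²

Convert to SI: a = 8.012 Gm = 8.012e+09 m; r = 11.34 Gm = 1.134e+10 m.
Vis-viva: v = √(GM · (2/r − 1/a)).
2/r − 1/a = 2/1.134e+10 − 1/8.012e+09 = 5.15541e-11 m⁻¹.
v = √(2.751e+15 · 5.15541e-11) m/s ≈ 376.6 m/s = 376.6 m/s.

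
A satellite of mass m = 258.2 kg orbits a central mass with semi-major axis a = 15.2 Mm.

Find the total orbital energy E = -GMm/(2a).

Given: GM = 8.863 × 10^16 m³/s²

Convert to SI: a = 15.2 Mm = 1.52e+07 m.
E = −GMm / (2a).
E = −8.863e+16 · 258.2 / (2 · 1.52e+07) J ≈ -7.528e+11 J = -752.8 GJ.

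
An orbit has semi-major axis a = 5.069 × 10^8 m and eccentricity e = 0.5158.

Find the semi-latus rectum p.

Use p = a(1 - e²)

p = a (1 − e²).
p = 5.069e+08 · (1 − (0.5158)²) = 5.069e+08 · 0.73395 ≈ 3.72e+08 m = 3.72 × 10^8 m.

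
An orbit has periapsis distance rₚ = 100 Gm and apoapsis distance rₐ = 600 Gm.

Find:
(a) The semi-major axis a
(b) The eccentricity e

Convert to SI: rₚ = 100 Gm = 1e+11 m; rₐ = 600 Gm = 6e+11 m.
(a) a = (rₚ + rₐ) / 2 = (1e+11 + 6e+11) / 2 ≈ 3.5e+11 m = 350 Gm.
(b) e = (rₐ − rₚ) / (rₐ + rₚ) = (6e+11 − 1e+11) / (6e+11 + 1e+11) ≈ 0.7143.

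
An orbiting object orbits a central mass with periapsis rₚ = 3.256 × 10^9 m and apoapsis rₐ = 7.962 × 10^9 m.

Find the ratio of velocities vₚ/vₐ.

Conservation of angular momentum gives rₚvₚ = rₐvₐ, so vₚ/vₐ = rₐ/rₚ.
vₚ/vₐ = 7.962e+09 / 3.256e+09 ≈ 2.445.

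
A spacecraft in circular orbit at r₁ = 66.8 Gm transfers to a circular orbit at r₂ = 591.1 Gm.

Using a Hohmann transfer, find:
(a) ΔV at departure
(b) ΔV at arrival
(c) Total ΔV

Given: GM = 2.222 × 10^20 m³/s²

Convert to SI: r₁ = 66.8 Gm = 6.68e+10 m; r₂ = 591.1 Gm = 5.911e+11 m.
Transfer semi-major axis: a_t = (r₁ + r₂)/2 = (6.68e+10 + 5.911e+11)/2 = 3.2895e+11 m.
Circular speeds: v₁ = √(GM/r₁) = 57674.5 m/s, v₂ = √(GM/r₂) = 19388.4 m/s.
Transfer speeds (vis-viva v² = GM(2/r − 1/a_t)): v₁ᵗ = 77312.4 m/s, v₂ᵗ = 8737.05 m/s.
(a) ΔV₁ = |v₁ᵗ − v₁| ≈ 1.964e+04 m/s = 19.64 km/s.
(b) ΔV₂ = |v₂ − v₂ᵗ| ≈ 1.065e+04 m/s = 10.65 km/s.
(c) ΔV_total = ΔV₁ + ΔV₂ ≈ 3.029e+04 m/s = 30.29 km/s.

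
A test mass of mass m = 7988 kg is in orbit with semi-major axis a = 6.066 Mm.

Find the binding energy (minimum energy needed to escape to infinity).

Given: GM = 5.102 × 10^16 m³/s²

Convert to SI: a = 6.066 Mm = 6.066e+06 m.
Total orbital energy is E = −GMm/(2a); binding energy is E_bind = −E = GMm/(2a).
E_bind = 5.102e+16 · 7988 / (2 · 6.066e+06) J ≈ 3.359e+13 J = 33.59 TJ.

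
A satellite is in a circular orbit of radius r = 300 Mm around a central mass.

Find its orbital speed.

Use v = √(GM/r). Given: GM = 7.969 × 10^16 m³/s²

Convert to SI: r = 300 Mm = 3e+08 m.
For a circular orbit, gravity supplies the centripetal force, so v = √(GM / r).
v = √(7.969e+16 / 3e+08) m/s ≈ 1.63e+04 m/s = 16.3 km/s.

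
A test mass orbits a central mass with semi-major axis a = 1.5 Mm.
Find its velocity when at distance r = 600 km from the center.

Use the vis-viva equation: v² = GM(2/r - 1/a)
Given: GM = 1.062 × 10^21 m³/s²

Convert to SI: a = 1.5 Mm = 1.5e+06 m; r = 600 km = 600000 m.
Vis-viva: v = √(GM · (2/r − 1/a)).
2/r − 1/a = 2/600000 − 1/1.5e+06 = 2.66667e-06 m⁻¹.
v = √(1.062e+21 · 2.66667e-06) m/s ≈ 5.322e+07 m/s = 5.322e+04 km/s.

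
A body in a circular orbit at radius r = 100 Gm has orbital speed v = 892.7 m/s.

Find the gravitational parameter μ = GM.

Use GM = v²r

Convert to SI: r = 100 Gm = 1e+11 m.
For a circular orbit v² = GM/r, so GM = v² · r.
GM = (892.7)² · 1e+11 m³/s² ≈ 7.969e+16 m³/s² = 7.969 × 10^16 m³/s².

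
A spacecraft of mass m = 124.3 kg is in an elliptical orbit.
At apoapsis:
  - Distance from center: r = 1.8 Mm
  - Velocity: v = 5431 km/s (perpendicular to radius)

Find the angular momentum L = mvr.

Convert to SI: r = 1.8 Mm = 1.8e+06 m; v = 5431 km/s = 5.431e+06 m/s.
Since v is perpendicular to r, L = m · v · r.
L = 124.3 · 5.431e+06 · 1.8e+06 kg·m²/s ≈ 1.215e+15 kg·m²/s.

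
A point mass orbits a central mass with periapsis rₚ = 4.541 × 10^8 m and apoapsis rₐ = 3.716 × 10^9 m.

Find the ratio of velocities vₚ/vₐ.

Conservation of angular momentum gives rₚvₚ = rₐvₐ, so vₚ/vₐ = rₐ/rₚ.
vₚ/vₐ = 3.716e+09 / 4.541e+08 ≈ 8.183.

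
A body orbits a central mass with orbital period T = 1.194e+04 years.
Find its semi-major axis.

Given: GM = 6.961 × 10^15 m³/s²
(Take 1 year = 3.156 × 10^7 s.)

Convert to SI: T = 1.194e+04 years = 3.76826e+11 s.
Invert Kepler's third law: a = (GM · T² / (4π²))^(1/3).
Substituting T = 3.76826e+11 s and GM = 6.961e+15 m³/s²:
a = (6.961e+15 · (3.76826e+11)² / (4π²))^(1/3) m
a ≈ 2.925e+12 m = 2.925 Tm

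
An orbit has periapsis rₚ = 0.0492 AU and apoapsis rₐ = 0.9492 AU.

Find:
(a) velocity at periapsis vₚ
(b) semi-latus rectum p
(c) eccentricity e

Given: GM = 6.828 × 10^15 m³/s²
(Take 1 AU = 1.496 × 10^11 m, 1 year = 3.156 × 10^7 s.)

Convert to SI: rₚ = 0.0492 AU = 7.36032e+09 m; rₐ = 0.9492 AU = 1.42e+11 m.
(a) With a = (rₚ + rₐ)/2 = 7.46803e+10 m, vₚ = √(GM (2/rₚ − 1/a)) = √(6.828e+15 · (2/7.36032e+09 − 1/7.46803e+10)) m/s ≈ 1328 m/s
(b) From a = (rₚ + rₐ)/2 = 7.46803e+10 m and e = (rₐ − rₚ)/(rₐ + rₚ) = 0.901442, p = a(1 − e²) = 7.46803e+10 · (1 − (0.901442)²) ≈ 1.4e+10 m
(c) e = (rₐ − rₚ)/(rₐ + rₚ) = (1.42e+11 − 7.36032e+09)/(1.42e+11 + 7.36032e+09) ≈ 0.9014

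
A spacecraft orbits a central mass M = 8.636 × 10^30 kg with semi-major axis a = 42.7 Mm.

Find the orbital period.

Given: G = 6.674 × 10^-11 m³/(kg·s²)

Convert to SI: a = 42.7 Mm = 4.27e+07 m.
GM = G · M = 6.674e-11 · 8.636e+30 = 5.76367e+20 m³/s².
Kepler's third law: T = 2π √(a³ / GM).
Substituting a = 4.27e+07 m and GM = 5.76367e+20 m³/s²:
T = 2π √((4.27e+07)³ / 5.76367e+20) s
T ≈ 73.03 s = 1.217 minutes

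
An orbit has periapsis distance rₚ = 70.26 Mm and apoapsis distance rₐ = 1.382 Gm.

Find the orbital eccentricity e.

Convert to SI: rₚ = 70.26 Mm = 7.026e+07 m; rₐ = 1.382 Gm = 1.382e+09 m.
e = (rₐ − rₚ) / (rₐ + rₚ).
e = (1.382e+09 − 7.026e+07) / (1.382e+09 + 7.026e+07) = 1.31174e+09 / 1.45226e+09 ≈ 0.9032.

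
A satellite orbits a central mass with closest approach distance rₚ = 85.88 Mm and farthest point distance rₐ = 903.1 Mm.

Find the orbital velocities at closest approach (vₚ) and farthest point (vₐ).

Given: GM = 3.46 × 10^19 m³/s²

Convert to SI: rₚ = 85.88 Mm = 8.588e+07 m; rₐ = 903.1 Mm = 9.031e+08 m.
Use the vis-viva equation v² = GM(2/r − 1/a) with a = (rₚ + rₐ)/2 = (8.588e+07 + 9.031e+08)/2 = 4.9449e+08 m.
vₚ = √(GM · (2/rₚ − 1/a)) = √(3.46e+19 · (2/8.588e+07 − 1/4.9449e+08)) m/s ≈ 8.578e+05 m/s = 857.8 km/s.
vₐ = √(GM · (2/rₐ − 1/a)) = √(3.46e+19 · (2/9.031e+08 − 1/4.9449e+08)) m/s ≈ 8.157e+04 m/s = 81.57 km/s.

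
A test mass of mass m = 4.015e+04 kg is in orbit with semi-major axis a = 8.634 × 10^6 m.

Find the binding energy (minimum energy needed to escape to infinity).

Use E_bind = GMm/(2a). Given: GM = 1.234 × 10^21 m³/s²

Total orbital energy is E = −GMm/(2a); binding energy is E_bind = −E = GMm/(2a).
E_bind = 1.234e+21 · 4.015e+04 / (2 · 8.634e+06) J ≈ 2.869e+18 J = 2.869 EJ.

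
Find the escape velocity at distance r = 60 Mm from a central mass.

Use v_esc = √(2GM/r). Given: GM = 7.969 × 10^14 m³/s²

Convert to SI: r = 60 Mm = 6e+07 m.
Escape velocity comes from setting total energy to zero: ½v² − GM/r = 0 ⇒ v_esc = √(2GM / r).
v_esc = √(2 · 7.969e+14 / 6e+07) m/s ≈ 5154 m/s = 5.154 km/s.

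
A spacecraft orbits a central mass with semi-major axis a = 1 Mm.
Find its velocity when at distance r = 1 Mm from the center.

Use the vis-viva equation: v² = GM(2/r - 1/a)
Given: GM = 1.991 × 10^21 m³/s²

Convert to SI: a = 1 Mm = 1e+06 m; r = 1 Mm = 1e+06 m.
Vis-viva: v = √(GM · (2/r − 1/a)).
2/r − 1/a = 2/1e+06 − 1/1e+06 = 1e-06 m⁻¹.
v = √(1.991e+21 · 1e-06) m/s ≈ 4.462e+07 m/s = 4.462e+04 km/s.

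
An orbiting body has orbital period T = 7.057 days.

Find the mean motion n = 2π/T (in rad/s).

Convert to SI: T = 7.057 days = 609725 s.
n = 2π / T.
n = 2π / 609725 s ≈ 1.03e-05 rad/s.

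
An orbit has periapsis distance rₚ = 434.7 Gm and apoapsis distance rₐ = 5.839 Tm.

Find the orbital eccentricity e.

Convert to SI: rₚ = 434.7 Gm = 4.347e+11 m; rₐ = 5.839 Tm = 5.839e+12 m.
e = (rₐ − rₚ) / (rₐ + rₚ).
e = (5.839e+12 − 4.347e+11) / (5.839e+12 + 4.347e+11) = 5.4043e+12 / 6.2737e+12 ≈ 0.8614.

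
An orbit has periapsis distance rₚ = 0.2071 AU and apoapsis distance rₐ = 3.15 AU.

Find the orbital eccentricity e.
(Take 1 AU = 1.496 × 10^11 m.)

Convert to SI: rₚ = 0.2071 AU = 3.09822e+10 m; rₐ = 3.15 AU = 4.7124e+11 m.
e = (rₐ − rₚ) / (rₐ + rₚ).
e = (4.7124e+11 − 3.09822e+10) / (4.7124e+11 + 3.09822e+10) = 4.40258e+11 / 5.02222e+11 ≈ 0.8766.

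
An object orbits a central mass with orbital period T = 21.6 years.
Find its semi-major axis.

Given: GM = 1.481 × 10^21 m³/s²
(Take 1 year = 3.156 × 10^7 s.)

Convert to SI: T = 21.6 years = 6.81696e+08 s.
Invert Kepler's third law: a = (GM · T² / (4π²))^(1/3).
Substituting T = 6.81696e+08 s and GM = 1.481e+21 m³/s²:
a = (1.481e+21 · (6.81696e+08)² / (4π²))^(1/3) m
a ≈ 2.593e+12 m = 2.593 × 10^12 m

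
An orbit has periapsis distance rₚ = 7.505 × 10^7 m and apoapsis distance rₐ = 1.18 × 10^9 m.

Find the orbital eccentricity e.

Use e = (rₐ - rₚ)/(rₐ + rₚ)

e = (rₐ − rₚ) / (rₐ + rₚ).
e = (1.18e+09 − 7.505e+07) / (1.18e+09 + 7.505e+07) = 1.10495e+09 / 1.25505e+09 ≈ 0.8804.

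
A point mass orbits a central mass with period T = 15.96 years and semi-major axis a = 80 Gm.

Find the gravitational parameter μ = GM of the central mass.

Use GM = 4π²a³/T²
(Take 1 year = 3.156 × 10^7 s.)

Convert to SI: T = 15.96 years = 5.03698e+08 s; a = 80 Gm = 8e+10 m.
GM = 4π² · a³ / T².
GM = 4π² · (8e+10)³ / (5.03698e+08)² m³/s² ≈ 7.967e+16 m³/s² = 7.967 × 10^16 m³/s².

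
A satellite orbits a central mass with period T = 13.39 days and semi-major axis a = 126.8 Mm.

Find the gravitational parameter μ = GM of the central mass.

Convert to SI: T = 13.39 days = 1.1569e+06 s; a = 126.8 Mm = 1.268e+08 m.
GM = 4π² · a³ / T².
GM = 4π² · (1.268e+08)³ / (1.1569e+06)² m³/s² ≈ 6.014e+13 m³/s² = 6.014 × 10^13 m³/s².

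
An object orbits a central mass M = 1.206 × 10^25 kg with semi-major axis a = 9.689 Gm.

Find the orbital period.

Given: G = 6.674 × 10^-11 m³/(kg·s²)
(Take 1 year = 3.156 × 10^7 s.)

Convert to SI: a = 9.689 Gm = 9.689e+09 m.
GM = G · M = 6.674e-11 · 1.206e+25 = 8.04884e+14 m³/s².
Kepler's third law: T = 2π √(a³ / GM).
Substituting a = 9.689e+09 m and GM = 8.04884e+14 m³/s²:
T = 2π √((9.689e+09)³ / 8.04884e+14) s
T ≈ 2.112e+08 s = 6.693 years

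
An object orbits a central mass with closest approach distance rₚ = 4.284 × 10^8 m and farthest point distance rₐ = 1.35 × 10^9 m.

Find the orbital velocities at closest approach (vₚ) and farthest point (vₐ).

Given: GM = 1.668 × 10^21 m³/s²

Use the vis-viva equation v² = GM(2/r − 1/a) with a = (rₚ + rₐ)/2 = (4.284e+08 + 1.35e+09)/2 = 8.892e+08 m.
vₚ = √(GM · (2/rₚ − 1/a)) = √(1.668e+21 · (2/4.284e+08 − 1/8.892e+08)) m/s ≈ 2.431e+06 m/s = 2431 km/s.
vₐ = √(GM · (2/rₐ − 1/a)) = √(1.668e+21 · (2/1.35e+09 − 1/8.892e+08)) m/s ≈ 7.715e+05 m/s = 771.5 km/s.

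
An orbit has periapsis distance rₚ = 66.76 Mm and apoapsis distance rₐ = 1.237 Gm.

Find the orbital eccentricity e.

Convert to SI: rₚ = 66.76 Mm = 6.676e+07 m; rₐ = 1.237 Gm = 1.237e+09 m.
e = (rₐ − rₚ) / (rₐ + rₚ).
e = (1.237e+09 − 6.676e+07) / (1.237e+09 + 6.676e+07) = 1.17024e+09 / 1.30376e+09 ≈ 0.8976.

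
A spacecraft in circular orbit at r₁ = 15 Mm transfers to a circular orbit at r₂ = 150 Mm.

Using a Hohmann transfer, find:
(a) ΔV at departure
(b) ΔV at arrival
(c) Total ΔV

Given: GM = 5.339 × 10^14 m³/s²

Convert to SI: r₁ = 15 Mm = 1.5e+07 m; r₂ = 150 Mm = 1.5e+08 m.
Transfer semi-major axis: a_t = (r₁ + r₂)/2 = (1.5e+07 + 1.5e+08)/2 = 8.25e+07 m.
Circular speeds: v₁ = √(GM/r₁) = 5966.01 m/s, v₂ = √(GM/r₂) = 1886.62 m/s.
Transfer speeds (vis-viva v² = GM(2/r − 1/a_t)): v₁ᵗ = 8044.57 m/s, v₂ᵗ = 804.457 m/s.
(a) ΔV₁ = |v₁ᵗ − v₁| ≈ 2079 m/s = 2.079 km/s.
(b) ΔV₂ = |v₂ − v₂ᵗ| ≈ 1082 m/s = 1.082 km/s.
(c) ΔV_total = ΔV₁ + ΔV₂ ≈ 3161 m/s = 3.161 km/s.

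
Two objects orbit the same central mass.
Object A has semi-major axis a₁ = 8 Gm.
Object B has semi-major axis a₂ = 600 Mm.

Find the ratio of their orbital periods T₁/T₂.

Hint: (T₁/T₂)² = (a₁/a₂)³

Convert to SI: a₁ = 8 Gm = 8e+09 m; a₂ = 600 Mm = 6e+08 m.
From Kepler's third law, (T₁/T₂)² = (a₁/a₂)³, so T₁/T₂ = (a₁/a₂)^(3/2).
a₁/a₂ = 8e+09 / 6e+08 = 13.3333.
T₁/T₂ = (13.3333)^(3/2) ≈ 48.69.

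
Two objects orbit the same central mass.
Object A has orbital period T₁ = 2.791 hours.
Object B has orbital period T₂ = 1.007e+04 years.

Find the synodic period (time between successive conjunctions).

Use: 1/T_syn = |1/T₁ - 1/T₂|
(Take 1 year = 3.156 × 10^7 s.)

Convert to SI: T₁ = 2.791 hours = 10047.6 s; T₂ = 1.007e+04 years = 3.17809e+11 s.
T_syn = |T₁ · T₂ / (T₁ − T₂)|.
T_syn = |10047.6 · 3.17809e+11 / (10047.6 − 3.17809e+11)| s ≈ 1.005e+04 s = 2.791 hours.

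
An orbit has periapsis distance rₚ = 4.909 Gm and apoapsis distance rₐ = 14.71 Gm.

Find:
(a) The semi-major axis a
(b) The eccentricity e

Convert to SI: rₚ = 4.909 Gm = 4.909e+09 m; rₐ = 14.71 Gm = 1.471e+10 m.
(a) a = (rₚ + rₐ) / 2 = (4.909e+09 + 1.471e+10) / 2 ≈ 9.81e+09 m = 9.809 Gm.
(b) e = (rₐ − rₚ) / (rₐ + rₚ) = (1.471e+10 − 4.909e+09) / (1.471e+10 + 4.909e+09) ≈ 0.4996.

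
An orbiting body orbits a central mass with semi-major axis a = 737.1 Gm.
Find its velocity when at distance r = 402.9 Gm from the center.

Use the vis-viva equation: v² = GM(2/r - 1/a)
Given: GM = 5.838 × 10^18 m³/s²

Convert to SI: a = 737.1 Gm = 7.371e+11 m; r = 402.9 Gm = 4.029e+11 m.
Vis-viva: v = √(GM · (2/r − 1/a)).
2/r − 1/a = 2/4.029e+11 − 1/7.371e+11 = 3.60734e-12 m⁻¹.
v = √(5.838e+18 · 3.60734e-12) m/s ≈ 4589 m/s = 4.589 km/s.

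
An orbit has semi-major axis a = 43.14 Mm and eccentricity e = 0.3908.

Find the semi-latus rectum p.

Convert to SI: a = 43.14 Mm = 4.314e+07 m.
p = a (1 − e²).
p = 4.314e+07 · (1 − (0.3908)²) = 4.314e+07 · 0.847275 ≈ 3.655e+07 m = 36.55 Mm.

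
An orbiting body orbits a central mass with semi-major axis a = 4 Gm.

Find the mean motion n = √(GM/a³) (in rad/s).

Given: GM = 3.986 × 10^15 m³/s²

Convert to SI: a = 4 Gm = 4e+09 m.
n = √(GM / a³).
n = √(3.986e+15 / (4e+09)³) rad/s ≈ 2.496e-07 rad/s.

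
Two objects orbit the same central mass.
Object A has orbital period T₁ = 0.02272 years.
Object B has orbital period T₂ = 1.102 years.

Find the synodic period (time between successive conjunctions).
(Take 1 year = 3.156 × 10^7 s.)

Convert to SI: T₁ = 0.02272 years = 717043 s; T₂ = 1.102 years = 3.47791e+07 s.
T_syn = |T₁ · T₂ / (T₁ − T₂)|.
T_syn = |717043 · 3.47791e+07 / (717043 − 3.47791e+07)| s ≈ 7.321e+05 s = 0.0232 years.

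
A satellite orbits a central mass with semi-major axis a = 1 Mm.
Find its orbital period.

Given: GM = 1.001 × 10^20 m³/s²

Convert to SI: a = 1 Mm = 1e+06 m.
Kepler's third law: T = 2π √(a³ / GM).
Substituting a = 1e+06 m and GM = 1.001e+20 m³/s²:
T = 2π √((1e+06)³ / 1.001e+20) s
T ≈ 0.628 s = 0.628 seconds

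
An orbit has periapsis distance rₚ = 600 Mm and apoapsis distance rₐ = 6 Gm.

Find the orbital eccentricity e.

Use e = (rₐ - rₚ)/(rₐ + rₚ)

Convert to SI: rₚ = 600 Mm = 6e+08 m; rₐ = 6 Gm = 6e+09 m.
e = (rₐ − rₚ) / (rₐ + rₚ).
e = (6e+09 − 6e+08) / (6e+09 + 6e+08) = 5.4e+09 / 6.6e+09 ≈ 0.8182.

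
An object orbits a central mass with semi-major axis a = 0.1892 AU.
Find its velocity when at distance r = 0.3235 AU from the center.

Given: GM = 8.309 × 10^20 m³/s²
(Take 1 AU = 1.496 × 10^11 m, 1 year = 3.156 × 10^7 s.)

Convert to SI: a = 0.1892 AU = 2.83043e+10 m; r = 0.3235 AU = 4.83956e+10 m.
Vis-viva: v = √(GM · (2/r − 1/a)).
2/r − 1/a = 2/4.83956e+10 − 1/2.83043e+10 = 5.99578e-12 m⁻¹.
v = √(8.309e+20 · 5.99578e-12) m/s ≈ 7.058e+04 m/s = 14.89 AU/year.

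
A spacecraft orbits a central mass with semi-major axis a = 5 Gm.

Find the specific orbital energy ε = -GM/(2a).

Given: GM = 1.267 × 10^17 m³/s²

Convert to SI: a = 5 Gm = 5e+09 m.
ε = −GM / (2a).
ε = −1.267e+17 / (2 · 5e+09) J/kg ≈ -1.267e+07 J/kg = -12.67 MJ/kg.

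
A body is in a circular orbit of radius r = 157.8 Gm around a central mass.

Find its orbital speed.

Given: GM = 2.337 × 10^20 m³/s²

Convert to SI: r = 157.8 Gm = 1.578e+11 m.
For a circular orbit, gravity supplies the centripetal force, so v = √(GM / r).
v = √(2.337e+20 / 1.578e+11) m/s ≈ 3.848e+04 m/s = 38.48 km/s.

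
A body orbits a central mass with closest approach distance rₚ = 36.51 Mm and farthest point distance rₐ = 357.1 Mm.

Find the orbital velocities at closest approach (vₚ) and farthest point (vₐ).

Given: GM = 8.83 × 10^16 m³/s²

Convert to SI: rₚ = 36.51 Mm = 3.651e+07 m; rₐ = 357.1 Mm = 3.571e+08 m.
Use the vis-viva equation v² = GM(2/r − 1/a) with a = (rₚ + rₐ)/2 = (3.651e+07 + 3.571e+08)/2 = 1.96805e+08 m.
vₚ = √(GM · (2/rₚ − 1/a)) = √(8.83e+16 · (2/3.651e+07 − 1/1.96805e+08)) m/s ≈ 6.624e+04 m/s = 66.24 km/s.
vₐ = √(GM · (2/rₐ − 1/a)) = √(8.83e+16 · (2/3.571e+08 − 1/1.96805e+08)) m/s ≈ 6773 m/s = 6.773 km/s.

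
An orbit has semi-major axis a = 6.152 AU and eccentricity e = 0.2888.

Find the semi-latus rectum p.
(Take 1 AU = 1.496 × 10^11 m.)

Convert to SI: a = 6.152 AU = 9.20339e+11 m.
p = a (1 − e²).
p = 9.20339e+11 · (1 − (0.2888)²) = 9.20339e+11 · 0.916595 ≈ 8.436e+11 m = 5.639 AU.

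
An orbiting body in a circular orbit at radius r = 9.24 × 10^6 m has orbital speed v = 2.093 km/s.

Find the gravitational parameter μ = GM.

Convert to SI: v = 2.093 km/s = 2093 m/s.
For a circular orbit v² = GM/r, so GM = v² · r.
GM = (2093)² · 9.24e+06 m³/s² ≈ 4.048e+13 m³/s² = 4.048 × 10^13 m³/s².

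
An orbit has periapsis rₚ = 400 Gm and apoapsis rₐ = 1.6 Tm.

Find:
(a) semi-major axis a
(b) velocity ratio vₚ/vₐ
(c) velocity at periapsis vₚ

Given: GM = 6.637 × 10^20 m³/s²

Convert to SI: rₚ = 400 Gm = 4e+11 m; rₐ = 1.6 Tm = 1.6e+12 m.
(a) a = (rₚ + rₐ)/2 = (4e+11 + 1.6e+12)/2 ≈ 1e+12 m
(b) Conservation of angular momentum (rₚvₚ = rₐvₐ) gives vₚ/vₐ = rₐ/rₚ = 1.6e+12/4e+11 ≈ 4
(c) With a = (rₚ + rₐ)/2 = 1e+12 m, vₚ = √(GM (2/rₚ − 1/a)) = √(6.637e+20 · (2/4e+11 − 1/1e+12)) m/s ≈ 5.152e+04 m/s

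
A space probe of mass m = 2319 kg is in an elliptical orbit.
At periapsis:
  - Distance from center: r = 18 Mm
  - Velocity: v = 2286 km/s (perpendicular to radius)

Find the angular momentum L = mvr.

Convert to SI: r = 18 Mm = 1.8e+07 m; v = 2286 km/s = 2.286e+06 m/s.
Since v is perpendicular to r, L = m · v · r.
L = 2319 · 2.286e+06 · 1.8e+07 kg·m²/s ≈ 9.542e+16 kg·m²/s.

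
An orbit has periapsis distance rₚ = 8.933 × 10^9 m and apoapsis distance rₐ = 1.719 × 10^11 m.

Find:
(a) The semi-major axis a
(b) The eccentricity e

(a) a = (rₚ + rₐ) / 2 = (8.933e+09 + 1.719e+11) / 2 ≈ 9.042e+10 m = 9.042 × 10^10 m.
(b) e = (rₐ − rₚ) / (rₐ + rₚ) = (1.719e+11 − 8.933e+09) / (1.719e+11 + 8.933e+09) ≈ 0.9012.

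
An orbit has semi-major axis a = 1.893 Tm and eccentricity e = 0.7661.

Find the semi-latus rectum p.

Convert to SI: a = 1.893 Tm = 1.893e+12 m.
p = a (1 − e²).
p = 1.893e+12 · (1 − (0.7661)²) = 1.893e+12 · 0.413091 ≈ 7.82e+11 m = 782 Gm.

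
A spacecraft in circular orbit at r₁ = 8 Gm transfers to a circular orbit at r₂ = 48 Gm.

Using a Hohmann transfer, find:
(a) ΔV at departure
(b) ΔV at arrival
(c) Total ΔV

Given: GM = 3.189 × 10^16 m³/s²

Convert to SI: r₁ = 8 Gm = 8e+09 m; r₂ = 48 Gm = 4.8e+10 m.
Transfer semi-major axis: a_t = (r₁ + r₂)/2 = (8e+09 + 4.8e+10)/2 = 2.8e+10 m.
Circular speeds: v₁ = √(GM/r₁) = 1996.56 m/s, v₂ = √(GM/r₂) = 815.092 m/s.
Transfer speeds (vis-viva v² = GM(2/r − 1/a_t)): v₁ᵗ = 2614.11 m/s, v₂ᵗ = 435.685 m/s.
(a) ΔV₁ = |v₁ᵗ − v₁| ≈ 617.6 m/s = 617.6 m/s.
(b) ΔV₂ = |v₂ − v₂ᵗ| ≈ 379.4 m/s = 379.4 m/s.
(c) ΔV_total = ΔV₁ + ΔV₂ ≈ 997 m/s = 997 m/s.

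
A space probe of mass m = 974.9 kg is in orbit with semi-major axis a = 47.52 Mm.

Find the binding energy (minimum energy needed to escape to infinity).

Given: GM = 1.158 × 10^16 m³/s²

Convert to SI: a = 47.52 Mm = 4.752e+07 m.
Total orbital energy is E = −GMm/(2a); binding energy is E_bind = −E = GMm/(2a).
E_bind = 1.158e+16 · 974.9 / (2 · 4.752e+07) J ≈ 1.188e+11 J = 118.8 GJ.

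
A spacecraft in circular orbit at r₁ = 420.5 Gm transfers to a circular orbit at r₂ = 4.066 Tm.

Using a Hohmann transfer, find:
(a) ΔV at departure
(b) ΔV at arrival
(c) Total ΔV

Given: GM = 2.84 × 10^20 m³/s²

Convert to SI: r₁ = 420.5 Gm = 4.205e+11 m; r₂ = 4.066 Tm = 4.066e+12 m.
Transfer semi-major axis: a_t = (r₁ + r₂)/2 = (4.205e+11 + 4.066e+12)/2 = 2.24325e+12 m.
Circular speeds: v₁ = √(GM/r₁) = 25988.2 m/s, v₂ = √(GM/r₂) = 8357.48 m/s.
Transfer speeds (vis-viva v² = GM(2/r − 1/a_t)): v₁ᵗ = 34988.2 m/s, v₂ᵗ = 3618.43 m/s.
(a) ΔV₁ = |v₁ᵗ − v₁| ≈ 9000 m/s = 9 km/s.
(b) ΔV₂ = |v₂ − v₂ᵗ| ≈ 4739 m/s = 4.739 km/s.
(c) ΔV_total = ΔV₁ + ΔV₂ ≈ 1.374e+04 m/s = 13.74 km/s.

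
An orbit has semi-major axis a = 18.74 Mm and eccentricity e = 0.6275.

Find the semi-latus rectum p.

Convert to SI: a = 18.74 Mm = 1.874e+07 m.
p = a (1 − e²).
p = 1.874e+07 · (1 − (0.6275)²) = 1.874e+07 · 0.606244 ≈ 1.136e+07 m = 11.36 Mm.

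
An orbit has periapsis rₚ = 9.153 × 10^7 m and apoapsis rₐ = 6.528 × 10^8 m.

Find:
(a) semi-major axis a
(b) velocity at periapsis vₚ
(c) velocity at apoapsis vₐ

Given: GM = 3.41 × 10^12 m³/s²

(a) a = (rₚ + rₐ)/2 = (9.153e+07 + 6.528e+08)/2 ≈ 3.722e+08 m
(b) With a = (rₚ + rₐ)/2 = 3.72165e+08 m, vₚ = √(GM (2/rₚ − 1/a)) = √(3.41e+12 · (2/9.153e+07 − 1/3.72165e+08)) m/s ≈ 255.6 m/s
(c) With a = (rₚ + rₐ)/2 = 3.72165e+08 m, vₐ = √(GM (2/rₐ − 1/a)) = √(3.41e+12 · (2/6.528e+08 − 1/3.72165e+08)) m/s ≈ 35.84 m/s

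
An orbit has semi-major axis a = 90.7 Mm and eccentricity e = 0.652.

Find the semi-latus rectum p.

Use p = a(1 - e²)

Convert to SI: a = 90.7 Mm = 9.07e+07 m.
p = a (1 − e²).
p = 9.07e+07 · (1 − (0.652)²) = 9.07e+07 · 0.574896 ≈ 5.214e+07 m = 52.14 Mm.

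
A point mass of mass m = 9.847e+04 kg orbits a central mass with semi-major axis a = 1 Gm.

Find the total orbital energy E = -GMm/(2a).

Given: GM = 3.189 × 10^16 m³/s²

Convert to SI: a = 1 Gm = 1e+09 m.
E = −GMm / (2a).
E = −3.189e+16 · 9.847e+04 / (2 · 1e+09) J ≈ -1.57e+12 J = -1.57 TJ.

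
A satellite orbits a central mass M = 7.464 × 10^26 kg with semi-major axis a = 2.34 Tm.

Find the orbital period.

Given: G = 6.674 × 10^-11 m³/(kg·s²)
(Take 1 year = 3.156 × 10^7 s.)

Convert to SI: a = 2.34 Tm = 2.34e+12 m.
GM = G · M = 6.674e-11 · 7.464e+26 = 4.98147e+16 m³/s².
Kepler's third law: T = 2π √(a³ / GM).
Substituting a = 2.34e+12 m and GM = 4.98147e+16 m³/s²:
T = 2π √((2.34e+12)³ / 4.98147e+16) s
T ≈ 1.008e+11 s = 3193 years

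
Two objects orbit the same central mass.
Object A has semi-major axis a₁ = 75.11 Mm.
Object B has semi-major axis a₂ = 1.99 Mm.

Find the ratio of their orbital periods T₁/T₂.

Convert to SI: a₁ = 75.11 Mm = 7.511e+07 m; a₂ = 1.99 Mm = 1.99e+06 m.
From Kepler's third law, (T₁/T₂)² = (a₁/a₂)³, so T₁/T₂ = (a₁/a₂)^(3/2).
a₁/a₂ = 7.511e+07 / 1.99e+06 = 37.7437.
T₁/T₂ = (37.7437)^(3/2) ≈ 231.9.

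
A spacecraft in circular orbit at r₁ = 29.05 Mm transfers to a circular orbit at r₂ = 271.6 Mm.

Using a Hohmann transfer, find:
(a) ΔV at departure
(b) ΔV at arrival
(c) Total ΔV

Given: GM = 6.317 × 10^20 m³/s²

Convert to SI: r₁ = 29.05 Mm = 2.905e+07 m; r₂ = 271.6 Mm = 2.716e+08 m.
Transfer semi-major axis: a_t = (r₁ + r₂)/2 = (2.905e+07 + 2.716e+08)/2 = 1.50325e+08 m.
Circular speeds: v₁ = √(GM/r₁) = 4.66318e+06 m/s, v₂ = √(GM/r₂) = 1.52507e+06 m/s.
Transfer speeds (vis-viva v² = GM(2/r − 1/a_t)): v₁ᵗ = 6.26804e+06 m/s, v₂ᵗ = 670422 m/s.
(a) ΔV₁ = |v₁ᵗ − v₁| ≈ 1.605e+06 m/s = 1605 km/s.
(b) ΔV₂ = |v₂ − v₂ᵗ| ≈ 8.547e+05 m/s = 854.7 km/s.
(c) ΔV_total = ΔV₁ + ΔV₂ ≈ 2.46e+06 m/s = 2460 km/s.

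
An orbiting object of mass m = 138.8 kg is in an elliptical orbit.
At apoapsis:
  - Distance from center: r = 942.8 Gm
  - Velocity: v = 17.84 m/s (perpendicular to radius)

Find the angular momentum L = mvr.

Convert to SI: r = 942.8 Gm = 9.428e+11 m.
Since v is perpendicular to r, L = m · v · r.
L = 138.8 · 17.84 · 9.428e+11 kg·m²/s ≈ 2.335e+15 kg·m²/s.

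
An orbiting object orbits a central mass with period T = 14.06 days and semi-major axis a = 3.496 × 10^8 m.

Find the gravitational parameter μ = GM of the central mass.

Convert to SI: T = 14.06 days = 1.21478e+06 s.
GM = 4π² · a³ / T².
GM = 4π² · (3.496e+08)³ / (1.21478e+06)² m³/s² ≈ 1.143e+15 m³/s² = 1.143 × 10^15 m³/s².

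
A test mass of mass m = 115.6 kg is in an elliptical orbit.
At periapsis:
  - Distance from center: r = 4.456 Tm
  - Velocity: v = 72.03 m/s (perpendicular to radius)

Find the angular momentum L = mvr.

Convert to SI: r = 4.456 Tm = 4.456e+12 m.
Since v is perpendicular to r, L = m · v · r.
L = 115.6 · 72.03 · 4.456e+12 kg·m²/s ≈ 3.71e+16 kg·m²/s.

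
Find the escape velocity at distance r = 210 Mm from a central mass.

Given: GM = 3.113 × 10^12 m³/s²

Convert to SI: r = 210 Mm = 2.1e+08 m.
Escape velocity comes from setting total energy to zero: ½v² − GM/r = 0 ⇒ v_esc = √(2GM / r).
v_esc = √(2 · 3.113e+12 / 2.1e+08) m/s ≈ 172.2 m/s = 172.2 m/s.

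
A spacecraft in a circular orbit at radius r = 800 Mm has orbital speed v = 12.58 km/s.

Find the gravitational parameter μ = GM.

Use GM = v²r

Convert to SI: r = 800 Mm = 8e+08 m; v = 12.58 km/s = 12580 m/s.
For a circular orbit v² = GM/r, so GM = v² · r.
GM = (12580)² · 8e+08 m³/s² ≈ 1.266e+17 m³/s² = 1.266 × 10^17 m³/s².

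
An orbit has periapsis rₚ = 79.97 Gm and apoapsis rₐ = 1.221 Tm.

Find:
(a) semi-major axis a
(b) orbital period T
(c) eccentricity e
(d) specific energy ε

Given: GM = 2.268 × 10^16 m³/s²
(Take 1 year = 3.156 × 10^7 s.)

Convert to SI: rₚ = 79.97 Gm = 7.997e+10 m; rₐ = 1.221 Tm = 1.221e+12 m.
(a) a = (rₚ + rₐ)/2 = (7.997e+10 + 1.221e+12)/2 ≈ 6.505e+11 m
(b) With a = (rₚ + rₐ)/2 = 6.50485e+11 m, T = 2π √(a³/GM) = 2π √((6.50485e+11)³/2.268e+16) s ≈ 2.189e+10 s
(c) e = (rₐ − rₚ)/(rₐ + rₚ) = (1.221e+12 − 7.997e+10)/(1.221e+12 + 7.997e+10) ≈ 0.8771
(d) With a = (rₚ + rₐ)/2 = 6.50485e+11 m, ε = −GM/(2a) = −2.268e+16/(2 · 6.50485e+11) J/kg ≈ -1.743e+04 J/kg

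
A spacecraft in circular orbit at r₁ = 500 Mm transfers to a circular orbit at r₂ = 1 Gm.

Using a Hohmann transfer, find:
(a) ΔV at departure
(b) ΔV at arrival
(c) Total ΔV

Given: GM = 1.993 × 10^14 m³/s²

Convert to SI: r₁ = 500 Mm = 5e+08 m; r₂ = 1 Gm = 1e+09 m.
Transfer semi-major axis: a_t = (r₁ + r₂)/2 = (5e+08 + 1e+09)/2 = 7.5e+08 m.
Circular speeds: v₁ = √(GM/r₁) = 631.348 m/s, v₂ = √(GM/r₂) = 446.43 m/s.
Transfer speeds (vis-viva v² = GM(2/r − 1/a_t)): v₁ᵗ = 729.018 m/s, v₂ᵗ = 364.509 m/s.
(a) ΔV₁ = |v₁ᵗ − v₁| ≈ 97.67 m/s = 97.67 m/s.
(b) ΔV₂ = |v₂ − v₂ᵗ| ≈ 81.92 m/s = 81.92 m/s.
(c) ΔV_total = ΔV₁ + ΔV₂ ≈ 179.6 m/s = 179.6 m/s.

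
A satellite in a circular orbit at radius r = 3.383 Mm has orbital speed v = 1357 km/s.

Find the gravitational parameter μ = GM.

Convert to SI: r = 3.383 Mm = 3.383e+06 m; v = 1357 km/s = 1.357e+06 m/s.
For a circular orbit v² = GM/r, so GM = v² · r.
GM = (1.357e+06)² · 3.383e+06 m³/s² ≈ 6.23e+18 m³/s² = 6.23 × 10^18 m³/s².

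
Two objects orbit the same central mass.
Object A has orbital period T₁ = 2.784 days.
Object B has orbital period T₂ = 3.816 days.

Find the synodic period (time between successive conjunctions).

Convert to SI: T₁ = 2.784 days = 240538 s; T₂ = 3.816 days = 329702 s.
T_syn = |T₁ · T₂ / (T₁ − T₂)|.
T_syn = |240538 · 329702 / (240538 − 329702)| s ≈ 8.894e+05 s = 10.29 days.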